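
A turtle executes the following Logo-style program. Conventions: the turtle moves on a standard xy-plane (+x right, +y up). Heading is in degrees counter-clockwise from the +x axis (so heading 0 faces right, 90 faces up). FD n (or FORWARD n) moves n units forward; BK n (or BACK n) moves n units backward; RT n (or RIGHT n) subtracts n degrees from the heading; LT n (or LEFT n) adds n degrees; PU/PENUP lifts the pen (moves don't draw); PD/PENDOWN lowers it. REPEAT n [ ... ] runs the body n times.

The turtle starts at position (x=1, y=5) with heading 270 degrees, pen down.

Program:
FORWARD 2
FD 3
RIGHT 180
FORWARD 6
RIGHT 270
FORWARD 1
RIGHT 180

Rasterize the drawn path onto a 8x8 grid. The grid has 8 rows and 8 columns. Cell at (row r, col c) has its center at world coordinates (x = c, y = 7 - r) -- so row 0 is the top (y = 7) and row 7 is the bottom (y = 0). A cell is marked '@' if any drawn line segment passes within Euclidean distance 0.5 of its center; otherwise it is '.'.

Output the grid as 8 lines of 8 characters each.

Segment 0: (1,5) -> (1,3)
Segment 1: (1,3) -> (1,0)
Segment 2: (1,0) -> (1,6)
Segment 3: (1,6) -> (-0,6)

Answer: ........
@@......
.@......
.@......
.@......
.@......
.@......
.@......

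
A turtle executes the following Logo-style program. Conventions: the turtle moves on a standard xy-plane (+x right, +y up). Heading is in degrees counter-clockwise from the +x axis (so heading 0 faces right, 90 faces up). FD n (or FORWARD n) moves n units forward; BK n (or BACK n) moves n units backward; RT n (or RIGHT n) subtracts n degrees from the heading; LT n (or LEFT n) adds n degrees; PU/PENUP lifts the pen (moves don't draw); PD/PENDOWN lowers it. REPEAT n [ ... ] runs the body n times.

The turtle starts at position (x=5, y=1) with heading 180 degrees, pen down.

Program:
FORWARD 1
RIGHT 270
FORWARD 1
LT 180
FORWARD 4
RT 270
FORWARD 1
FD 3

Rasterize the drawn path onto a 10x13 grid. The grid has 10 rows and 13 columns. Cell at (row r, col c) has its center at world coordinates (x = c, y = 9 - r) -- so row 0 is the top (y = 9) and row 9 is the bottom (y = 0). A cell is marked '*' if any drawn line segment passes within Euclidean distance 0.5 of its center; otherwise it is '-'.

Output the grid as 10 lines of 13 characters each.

Answer: -------------
-------------
-------------
-------------
-------------
*****--------
----*--------
----*--------
----**-------
----*--------

Derivation:
Segment 0: (5,1) -> (4,1)
Segment 1: (4,1) -> (4,0)
Segment 2: (4,0) -> (4,4)
Segment 3: (4,4) -> (3,4)
Segment 4: (3,4) -> (0,4)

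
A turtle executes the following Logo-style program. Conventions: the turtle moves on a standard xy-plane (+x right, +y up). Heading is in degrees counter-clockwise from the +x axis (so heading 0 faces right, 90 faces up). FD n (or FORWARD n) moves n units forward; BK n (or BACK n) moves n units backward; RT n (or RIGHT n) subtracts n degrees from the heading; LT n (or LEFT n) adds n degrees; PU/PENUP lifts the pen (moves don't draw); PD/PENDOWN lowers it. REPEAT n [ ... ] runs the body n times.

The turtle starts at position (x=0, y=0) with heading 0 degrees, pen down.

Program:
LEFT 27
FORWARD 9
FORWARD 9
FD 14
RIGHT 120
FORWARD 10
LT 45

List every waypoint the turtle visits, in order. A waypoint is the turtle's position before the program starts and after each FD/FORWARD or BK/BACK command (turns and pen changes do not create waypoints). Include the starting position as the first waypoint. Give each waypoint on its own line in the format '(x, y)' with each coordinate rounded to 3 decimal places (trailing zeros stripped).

Executing turtle program step by step:
Start: pos=(0,0), heading=0, pen down
LT 27: heading 0 -> 27
FD 9: (0,0) -> (8.019,4.086) [heading=27, draw]
FD 9: (8.019,4.086) -> (16.038,8.172) [heading=27, draw]
FD 14: (16.038,8.172) -> (28.512,14.528) [heading=27, draw]
RT 120: heading 27 -> 267
FD 10: (28.512,14.528) -> (27.989,4.541) [heading=267, draw]
LT 45: heading 267 -> 312
Final: pos=(27.989,4.541), heading=312, 4 segment(s) drawn
Waypoints (5 total):
(0, 0)
(8.019, 4.086)
(16.038, 8.172)
(28.512, 14.528)
(27.989, 4.541)

Answer: (0, 0)
(8.019, 4.086)
(16.038, 8.172)
(28.512, 14.528)
(27.989, 4.541)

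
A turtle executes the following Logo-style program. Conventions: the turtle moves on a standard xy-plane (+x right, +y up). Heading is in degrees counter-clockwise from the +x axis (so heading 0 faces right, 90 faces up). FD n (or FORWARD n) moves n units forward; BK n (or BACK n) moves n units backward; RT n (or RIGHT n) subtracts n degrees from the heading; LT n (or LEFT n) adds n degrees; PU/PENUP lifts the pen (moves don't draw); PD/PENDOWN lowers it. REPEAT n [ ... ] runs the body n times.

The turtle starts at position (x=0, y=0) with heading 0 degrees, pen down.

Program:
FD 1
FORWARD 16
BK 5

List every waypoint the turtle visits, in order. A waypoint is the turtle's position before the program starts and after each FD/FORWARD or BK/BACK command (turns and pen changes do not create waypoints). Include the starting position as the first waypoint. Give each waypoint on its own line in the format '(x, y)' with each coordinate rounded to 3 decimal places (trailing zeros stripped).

Answer: (0, 0)
(1, 0)
(17, 0)
(12, 0)

Derivation:
Executing turtle program step by step:
Start: pos=(0,0), heading=0, pen down
FD 1: (0,0) -> (1,0) [heading=0, draw]
FD 16: (1,0) -> (17,0) [heading=0, draw]
BK 5: (17,0) -> (12,0) [heading=0, draw]
Final: pos=(12,0), heading=0, 3 segment(s) drawn
Waypoints (4 total):
(0, 0)
(1, 0)
(17, 0)
(12, 0)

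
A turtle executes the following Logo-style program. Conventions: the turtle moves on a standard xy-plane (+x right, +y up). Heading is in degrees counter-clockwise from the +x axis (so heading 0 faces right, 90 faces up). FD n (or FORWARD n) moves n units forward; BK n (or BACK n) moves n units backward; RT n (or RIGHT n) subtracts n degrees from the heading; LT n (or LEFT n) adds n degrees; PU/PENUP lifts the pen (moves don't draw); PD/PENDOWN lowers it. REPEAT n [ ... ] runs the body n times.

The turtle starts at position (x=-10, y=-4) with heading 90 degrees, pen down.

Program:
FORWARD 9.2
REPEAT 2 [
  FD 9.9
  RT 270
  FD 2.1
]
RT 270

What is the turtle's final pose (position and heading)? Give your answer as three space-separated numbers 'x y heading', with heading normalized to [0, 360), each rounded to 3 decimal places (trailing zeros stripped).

Executing turtle program step by step:
Start: pos=(-10,-4), heading=90, pen down
FD 9.2: (-10,-4) -> (-10,5.2) [heading=90, draw]
REPEAT 2 [
  -- iteration 1/2 --
  FD 9.9: (-10,5.2) -> (-10,15.1) [heading=90, draw]
  RT 270: heading 90 -> 180
  FD 2.1: (-10,15.1) -> (-12.1,15.1) [heading=180, draw]
  -- iteration 2/2 --
  FD 9.9: (-12.1,15.1) -> (-22,15.1) [heading=180, draw]
  RT 270: heading 180 -> 270
  FD 2.1: (-22,15.1) -> (-22,13) [heading=270, draw]
]
RT 270: heading 270 -> 0
Final: pos=(-22,13), heading=0, 5 segment(s) drawn

Answer: -22 13 0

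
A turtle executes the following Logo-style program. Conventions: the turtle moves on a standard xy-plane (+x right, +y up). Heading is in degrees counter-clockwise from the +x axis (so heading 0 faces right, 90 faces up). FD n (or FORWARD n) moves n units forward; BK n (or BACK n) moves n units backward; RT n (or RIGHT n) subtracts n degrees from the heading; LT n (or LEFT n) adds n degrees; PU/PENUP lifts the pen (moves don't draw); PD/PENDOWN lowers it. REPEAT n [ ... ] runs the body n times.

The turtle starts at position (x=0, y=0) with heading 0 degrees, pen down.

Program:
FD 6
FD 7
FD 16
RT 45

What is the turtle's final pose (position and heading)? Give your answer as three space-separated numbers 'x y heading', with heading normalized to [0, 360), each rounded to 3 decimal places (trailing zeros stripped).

Executing turtle program step by step:
Start: pos=(0,0), heading=0, pen down
FD 6: (0,0) -> (6,0) [heading=0, draw]
FD 7: (6,0) -> (13,0) [heading=0, draw]
FD 16: (13,0) -> (29,0) [heading=0, draw]
RT 45: heading 0 -> 315
Final: pos=(29,0), heading=315, 3 segment(s) drawn

Answer: 29 0 315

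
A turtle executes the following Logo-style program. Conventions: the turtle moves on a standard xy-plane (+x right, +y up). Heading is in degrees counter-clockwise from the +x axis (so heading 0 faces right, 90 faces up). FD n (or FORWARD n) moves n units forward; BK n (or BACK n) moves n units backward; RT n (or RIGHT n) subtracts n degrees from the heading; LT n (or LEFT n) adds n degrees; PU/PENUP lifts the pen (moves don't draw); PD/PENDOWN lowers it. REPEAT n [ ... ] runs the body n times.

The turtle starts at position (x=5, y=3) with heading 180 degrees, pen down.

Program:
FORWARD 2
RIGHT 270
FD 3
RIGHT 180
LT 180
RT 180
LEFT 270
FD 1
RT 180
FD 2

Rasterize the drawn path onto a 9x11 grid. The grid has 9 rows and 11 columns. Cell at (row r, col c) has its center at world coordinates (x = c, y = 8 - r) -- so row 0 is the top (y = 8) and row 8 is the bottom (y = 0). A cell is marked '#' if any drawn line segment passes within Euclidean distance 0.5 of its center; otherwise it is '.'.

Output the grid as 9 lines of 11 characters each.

Answer: ...........
...........
...........
...........
...........
...###.....
...#.......
...#.......
..###......

Derivation:
Segment 0: (5,3) -> (3,3)
Segment 1: (3,3) -> (3,0)
Segment 2: (3,0) -> (4,0)
Segment 3: (4,0) -> (2,0)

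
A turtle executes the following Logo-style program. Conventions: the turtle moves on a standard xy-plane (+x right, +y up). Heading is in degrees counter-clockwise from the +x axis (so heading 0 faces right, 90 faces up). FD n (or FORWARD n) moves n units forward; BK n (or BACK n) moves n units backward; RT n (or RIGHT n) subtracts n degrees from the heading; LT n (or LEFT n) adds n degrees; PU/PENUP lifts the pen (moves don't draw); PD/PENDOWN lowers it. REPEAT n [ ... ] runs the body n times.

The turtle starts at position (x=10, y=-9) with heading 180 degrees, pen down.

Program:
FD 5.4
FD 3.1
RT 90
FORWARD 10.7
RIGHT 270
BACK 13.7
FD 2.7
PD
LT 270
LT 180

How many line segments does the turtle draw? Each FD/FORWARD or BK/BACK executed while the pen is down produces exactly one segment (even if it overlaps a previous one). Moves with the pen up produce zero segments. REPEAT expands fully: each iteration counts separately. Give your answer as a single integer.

Executing turtle program step by step:
Start: pos=(10,-9), heading=180, pen down
FD 5.4: (10,-9) -> (4.6,-9) [heading=180, draw]
FD 3.1: (4.6,-9) -> (1.5,-9) [heading=180, draw]
RT 90: heading 180 -> 90
FD 10.7: (1.5,-9) -> (1.5,1.7) [heading=90, draw]
RT 270: heading 90 -> 180
BK 13.7: (1.5,1.7) -> (15.2,1.7) [heading=180, draw]
FD 2.7: (15.2,1.7) -> (12.5,1.7) [heading=180, draw]
PD: pen down
LT 270: heading 180 -> 90
LT 180: heading 90 -> 270
Final: pos=(12.5,1.7), heading=270, 5 segment(s) drawn
Segments drawn: 5

Answer: 5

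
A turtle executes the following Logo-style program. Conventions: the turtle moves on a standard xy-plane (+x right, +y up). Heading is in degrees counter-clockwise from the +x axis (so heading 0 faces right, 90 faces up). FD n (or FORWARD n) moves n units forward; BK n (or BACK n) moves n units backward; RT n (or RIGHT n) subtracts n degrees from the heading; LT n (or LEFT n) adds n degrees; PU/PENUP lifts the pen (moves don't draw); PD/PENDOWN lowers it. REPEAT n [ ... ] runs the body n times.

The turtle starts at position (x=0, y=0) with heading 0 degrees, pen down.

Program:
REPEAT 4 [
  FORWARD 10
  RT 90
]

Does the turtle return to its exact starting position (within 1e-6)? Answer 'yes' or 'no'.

Answer: yes

Derivation:
Executing turtle program step by step:
Start: pos=(0,0), heading=0, pen down
REPEAT 4 [
  -- iteration 1/4 --
  FD 10: (0,0) -> (10,0) [heading=0, draw]
  RT 90: heading 0 -> 270
  -- iteration 2/4 --
  FD 10: (10,0) -> (10,-10) [heading=270, draw]
  RT 90: heading 270 -> 180
  -- iteration 3/4 --
  FD 10: (10,-10) -> (0,-10) [heading=180, draw]
  RT 90: heading 180 -> 90
  -- iteration 4/4 --
  FD 10: (0,-10) -> (0,0) [heading=90, draw]
  RT 90: heading 90 -> 0
]
Final: pos=(0,0), heading=0, 4 segment(s) drawn

Start position: (0, 0)
Final position: (0, 0)
Distance = 0; < 1e-6 -> CLOSED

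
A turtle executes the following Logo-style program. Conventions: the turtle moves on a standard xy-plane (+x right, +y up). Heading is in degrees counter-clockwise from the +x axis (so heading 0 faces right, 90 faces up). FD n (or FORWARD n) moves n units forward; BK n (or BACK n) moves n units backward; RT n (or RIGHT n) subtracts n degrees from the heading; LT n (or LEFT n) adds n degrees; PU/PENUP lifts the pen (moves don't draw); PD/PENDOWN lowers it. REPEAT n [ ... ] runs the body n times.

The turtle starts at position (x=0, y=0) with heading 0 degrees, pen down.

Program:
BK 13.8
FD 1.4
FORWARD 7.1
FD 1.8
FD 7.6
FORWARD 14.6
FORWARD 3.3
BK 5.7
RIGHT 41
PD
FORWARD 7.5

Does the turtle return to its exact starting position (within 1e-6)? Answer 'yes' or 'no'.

Executing turtle program step by step:
Start: pos=(0,0), heading=0, pen down
BK 13.8: (0,0) -> (-13.8,0) [heading=0, draw]
FD 1.4: (-13.8,0) -> (-12.4,0) [heading=0, draw]
FD 7.1: (-12.4,0) -> (-5.3,0) [heading=0, draw]
FD 1.8: (-5.3,0) -> (-3.5,0) [heading=0, draw]
FD 7.6: (-3.5,0) -> (4.1,0) [heading=0, draw]
FD 14.6: (4.1,0) -> (18.7,0) [heading=0, draw]
FD 3.3: (18.7,0) -> (22,0) [heading=0, draw]
BK 5.7: (22,0) -> (16.3,0) [heading=0, draw]
RT 41: heading 0 -> 319
PD: pen down
FD 7.5: (16.3,0) -> (21.96,-4.92) [heading=319, draw]
Final: pos=(21.96,-4.92), heading=319, 9 segment(s) drawn

Start position: (0, 0)
Final position: (21.96, -4.92)
Distance = 22.505; >= 1e-6 -> NOT closed

Answer: no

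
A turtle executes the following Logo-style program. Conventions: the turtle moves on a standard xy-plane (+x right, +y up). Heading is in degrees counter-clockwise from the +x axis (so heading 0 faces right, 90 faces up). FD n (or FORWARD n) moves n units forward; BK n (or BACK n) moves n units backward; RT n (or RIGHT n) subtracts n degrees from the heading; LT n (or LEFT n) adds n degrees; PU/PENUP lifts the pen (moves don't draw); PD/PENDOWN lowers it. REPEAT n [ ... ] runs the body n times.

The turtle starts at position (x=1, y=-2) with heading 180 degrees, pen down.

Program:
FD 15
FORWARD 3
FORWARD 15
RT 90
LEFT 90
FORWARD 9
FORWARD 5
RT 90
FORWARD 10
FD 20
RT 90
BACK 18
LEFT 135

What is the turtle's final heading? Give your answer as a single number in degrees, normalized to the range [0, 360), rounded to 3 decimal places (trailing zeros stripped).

Answer: 135

Derivation:
Executing turtle program step by step:
Start: pos=(1,-2), heading=180, pen down
FD 15: (1,-2) -> (-14,-2) [heading=180, draw]
FD 3: (-14,-2) -> (-17,-2) [heading=180, draw]
FD 15: (-17,-2) -> (-32,-2) [heading=180, draw]
RT 90: heading 180 -> 90
LT 90: heading 90 -> 180
FD 9: (-32,-2) -> (-41,-2) [heading=180, draw]
FD 5: (-41,-2) -> (-46,-2) [heading=180, draw]
RT 90: heading 180 -> 90
FD 10: (-46,-2) -> (-46,8) [heading=90, draw]
FD 20: (-46,8) -> (-46,28) [heading=90, draw]
RT 90: heading 90 -> 0
BK 18: (-46,28) -> (-64,28) [heading=0, draw]
LT 135: heading 0 -> 135
Final: pos=(-64,28), heading=135, 8 segment(s) drawn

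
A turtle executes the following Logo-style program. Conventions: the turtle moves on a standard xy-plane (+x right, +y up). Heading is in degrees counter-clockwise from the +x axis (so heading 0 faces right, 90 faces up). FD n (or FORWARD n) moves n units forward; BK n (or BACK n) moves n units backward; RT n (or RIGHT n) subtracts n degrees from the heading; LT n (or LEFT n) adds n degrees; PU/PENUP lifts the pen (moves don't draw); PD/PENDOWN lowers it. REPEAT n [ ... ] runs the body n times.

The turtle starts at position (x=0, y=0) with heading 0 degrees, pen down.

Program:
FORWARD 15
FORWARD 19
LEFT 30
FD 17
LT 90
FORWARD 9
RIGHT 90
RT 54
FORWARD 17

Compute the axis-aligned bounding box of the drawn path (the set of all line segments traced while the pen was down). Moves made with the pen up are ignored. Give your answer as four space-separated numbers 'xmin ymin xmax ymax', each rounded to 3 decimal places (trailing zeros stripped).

Executing turtle program step by step:
Start: pos=(0,0), heading=0, pen down
FD 15: (0,0) -> (15,0) [heading=0, draw]
FD 19: (15,0) -> (34,0) [heading=0, draw]
LT 30: heading 0 -> 30
FD 17: (34,0) -> (48.722,8.5) [heading=30, draw]
LT 90: heading 30 -> 120
FD 9: (48.722,8.5) -> (44.222,16.294) [heading=120, draw]
RT 90: heading 120 -> 30
RT 54: heading 30 -> 336
FD 17: (44.222,16.294) -> (59.753,9.38) [heading=336, draw]
Final: pos=(59.753,9.38), heading=336, 5 segment(s) drawn

Segment endpoints: x in {0, 15, 34, 44.222, 48.722, 59.753}, y in {0, 8.5, 9.38, 16.294}
xmin=0, ymin=0, xmax=59.753, ymax=16.294

Answer: 0 0 59.753 16.294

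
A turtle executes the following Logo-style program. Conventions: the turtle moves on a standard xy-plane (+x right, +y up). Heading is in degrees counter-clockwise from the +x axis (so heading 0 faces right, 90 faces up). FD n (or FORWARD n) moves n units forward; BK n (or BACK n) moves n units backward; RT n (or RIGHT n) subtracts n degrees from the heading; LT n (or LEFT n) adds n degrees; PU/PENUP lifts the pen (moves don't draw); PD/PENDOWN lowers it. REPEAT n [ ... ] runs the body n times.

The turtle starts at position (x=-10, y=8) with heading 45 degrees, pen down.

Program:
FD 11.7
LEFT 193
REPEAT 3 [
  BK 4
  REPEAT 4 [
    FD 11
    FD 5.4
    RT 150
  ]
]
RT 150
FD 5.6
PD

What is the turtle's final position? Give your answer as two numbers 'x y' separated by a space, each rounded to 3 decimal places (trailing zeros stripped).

Answer: -1.531 21.87

Derivation:
Executing turtle program step by step:
Start: pos=(-10,8), heading=45, pen down
FD 11.7: (-10,8) -> (-1.727,16.273) [heading=45, draw]
LT 193: heading 45 -> 238
REPEAT 3 [
  -- iteration 1/3 --
  BK 4: (-1.727,16.273) -> (0.393,19.665) [heading=238, draw]
  REPEAT 4 [
    -- iteration 1/4 --
    FD 11: (0.393,19.665) -> (-5.436,10.337) [heading=238, draw]
    FD 5.4: (-5.436,10.337) -> (-8.298,5.757) [heading=238, draw]
    RT 150: heading 238 -> 88
    -- iteration 2/4 --
    FD 11: (-8.298,5.757) -> (-7.914,16.751) [heading=88, draw]
    FD 5.4: (-7.914,16.751) -> (-7.725,22.147) [heading=88, draw]
    RT 150: heading 88 -> 298
    -- iteration 3/4 --
    FD 11: (-7.725,22.147) -> (-2.561,12.435) [heading=298, draw]
    FD 5.4: (-2.561,12.435) -> (-0.026,7.667) [heading=298, draw]
    RT 150: heading 298 -> 148
    -- iteration 4/4 --
    FD 11: (-0.026,7.667) -> (-9.355,13.496) [heading=148, draw]
    FD 5.4: (-9.355,13.496) -> (-13.934,16.358) [heading=148, draw]
    RT 150: heading 148 -> 358
  ]
  -- iteration 2/3 --
  BK 4: (-13.934,16.358) -> (-17.932,16.497) [heading=358, draw]
  REPEAT 4 [
    -- iteration 1/4 --
    FD 11: (-17.932,16.497) -> (-6.938,16.113) [heading=358, draw]
    FD 5.4: (-6.938,16.113) -> (-1.542,15.925) [heading=358, draw]
    RT 150: heading 358 -> 208
    -- iteration 2/4 --
    FD 11: (-1.542,15.925) -> (-11.254,10.761) [heading=208, draw]
    FD 5.4: (-11.254,10.761) -> (-16.022,8.226) [heading=208, draw]
    RT 150: heading 208 -> 58
    -- iteration 3/4 --
    FD 11: (-16.022,8.226) -> (-10.193,17.554) [heading=58, draw]
    FD 5.4: (-10.193,17.554) -> (-7.331,22.134) [heading=58, draw]
    RT 150: heading 58 -> 268
    -- iteration 4/4 --
    FD 11: (-7.331,22.134) -> (-7.715,11.14) [heading=268, draw]
    FD 5.4: (-7.715,11.14) -> (-7.904,5.744) [heading=268, draw]
    RT 150: heading 268 -> 118
  ]
  -- iteration 3/3 --
  BK 4: (-7.904,5.744) -> (-6.026,2.212) [heading=118, draw]
  REPEAT 4 [
    -- iteration 1/4 --
    FD 11: (-6.026,2.212) -> (-11.19,11.924) [heading=118, draw]
    FD 5.4: (-11.19,11.924) -> (-13.725,16.692) [heading=118, draw]
    RT 150: heading 118 -> 328
    -- iteration 2/4 --
    FD 11: (-13.725,16.692) -> (-4.397,10.863) [heading=328, draw]
    FD 5.4: (-4.397,10.863) -> (0.183,8.001) [heading=328, draw]
    RT 150: heading 328 -> 178
    -- iteration 3/4 --
    FD 11: (0.183,8.001) -> (-10.81,8.385) [heading=178, draw]
    FD 5.4: (-10.81,8.385) -> (-16.207,8.574) [heading=178, draw]
    RT 150: heading 178 -> 28
    -- iteration 4/4 --
    FD 11: (-16.207,8.574) -> (-6.495,13.738) [heading=28, draw]
    FD 5.4: (-6.495,13.738) -> (-1.727,16.273) [heading=28, draw]
    RT 150: heading 28 -> 238
  ]
]
RT 150: heading 238 -> 88
FD 5.6: (-1.727,16.273) -> (-1.531,21.87) [heading=88, draw]
PD: pen down
Final: pos=(-1.531,21.87), heading=88, 29 segment(s) drawn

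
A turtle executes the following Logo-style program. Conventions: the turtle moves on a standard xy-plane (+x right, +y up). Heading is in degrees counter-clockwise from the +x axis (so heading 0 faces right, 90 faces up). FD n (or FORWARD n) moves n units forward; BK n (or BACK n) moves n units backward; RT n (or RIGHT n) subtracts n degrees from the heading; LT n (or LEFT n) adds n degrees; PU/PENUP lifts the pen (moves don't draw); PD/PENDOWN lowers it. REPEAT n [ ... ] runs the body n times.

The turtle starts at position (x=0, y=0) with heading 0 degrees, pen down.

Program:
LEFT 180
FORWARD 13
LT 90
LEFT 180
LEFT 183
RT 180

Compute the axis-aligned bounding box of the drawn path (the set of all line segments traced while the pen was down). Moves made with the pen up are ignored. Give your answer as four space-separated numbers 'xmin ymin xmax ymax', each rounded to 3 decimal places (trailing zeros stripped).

Answer: -13 0 0 0

Derivation:
Executing turtle program step by step:
Start: pos=(0,0), heading=0, pen down
LT 180: heading 0 -> 180
FD 13: (0,0) -> (-13,0) [heading=180, draw]
LT 90: heading 180 -> 270
LT 180: heading 270 -> 90
LT 183: heading 90 -> 273
RT 180: heading 273 -> 93
Final: pos=(-13,0), heading=93, 1 segment(s) drawn

Segment endpoints: x in {-13, 0}, y in {0, 0}
xmin=-13, ymin=0, xmax=0, ymax=0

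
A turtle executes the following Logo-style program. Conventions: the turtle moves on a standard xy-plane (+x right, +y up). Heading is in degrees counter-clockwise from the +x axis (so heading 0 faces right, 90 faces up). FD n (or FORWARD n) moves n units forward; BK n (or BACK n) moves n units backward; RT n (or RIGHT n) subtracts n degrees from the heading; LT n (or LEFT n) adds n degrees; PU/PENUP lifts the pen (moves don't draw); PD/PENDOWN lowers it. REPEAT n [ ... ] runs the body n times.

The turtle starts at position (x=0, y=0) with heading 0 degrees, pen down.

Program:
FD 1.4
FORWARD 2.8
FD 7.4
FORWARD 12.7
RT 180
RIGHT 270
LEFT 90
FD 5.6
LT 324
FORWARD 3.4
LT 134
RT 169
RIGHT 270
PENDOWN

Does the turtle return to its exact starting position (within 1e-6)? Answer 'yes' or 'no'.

Answer: no

Derivation:
Executing turtle program step by step:
Start: pos=(0,0), heading=0, pen down
FD 1.4: (0,0) -> (1.4,0) [heading=0, draw]
FD 2.8: (1.4,0) -> (4.2,0) [heading=0, draw]
FD 7.4: (4.2,0) -> (11.6,0) [heading=0, draw]
FD 12.7: (11.6,0) -> (24.3,0) [heading=0, draw]
RT 180: heading 0 -> 180
RT 270: heading 180 -> 270
LT 90: heading 270 -> 0
FD 5.6: (24.3,0) -> (29.9,0) [heading=0, draw]
LT 324: heading 0 -> 324
FD 3.4: (29.9,0) -> (32.651,-1.998) [heading=324, draw]
LT 134: heading 324 -> 98
RT 169: heading 98 -> 289
RT 270: heading 289 -> 19
PD: pen down
Final: pos=(32.651,-1.998), heading=19, 6 segment(s) drawn

Start position: (0, 0)
Final position: (32.651, -1.998)
Distance = 32.712; >= 1e-6 -> NOT closed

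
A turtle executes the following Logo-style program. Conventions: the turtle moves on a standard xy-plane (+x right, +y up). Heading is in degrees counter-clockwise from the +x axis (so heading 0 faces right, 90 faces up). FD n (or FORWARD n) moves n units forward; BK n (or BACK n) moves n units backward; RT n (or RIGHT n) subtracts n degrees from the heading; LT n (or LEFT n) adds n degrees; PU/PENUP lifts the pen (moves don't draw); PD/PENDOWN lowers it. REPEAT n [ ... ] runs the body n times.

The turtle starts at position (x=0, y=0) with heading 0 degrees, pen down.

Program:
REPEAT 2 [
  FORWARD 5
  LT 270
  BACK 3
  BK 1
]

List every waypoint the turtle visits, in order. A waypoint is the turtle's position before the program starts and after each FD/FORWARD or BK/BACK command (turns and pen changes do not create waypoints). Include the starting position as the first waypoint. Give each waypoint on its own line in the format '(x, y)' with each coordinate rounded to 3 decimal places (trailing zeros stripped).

Executing turtle program step by step:
Start: pos=(0,0), heading=0, pen down
REPEAT 2 [
  -- iteration 1/2 --
  FD 5: (0,0) -> (5,0) [heading=0, draw]
  LT 270: heading 0 -> 270
  BK 3: (5,0) -> (5,3) [heading=270, draw]
  BK 1: (5,3) -> (5,4) [heading=270, draw]
  -- iteration 2/2 --
  FD 5: (5,4) -> (5,-1) [heading=270, draw]
  LT 270: heading 270 -> 180
  BK 3: (5,-1) -> (8,-1) [heading=180, draw]
  BK 1: (8,-1) -> (9,-1) [heading=180, draw]
]
Final: pos=(9,-1), heading=180, 6 segment(s) drawn
Waypoints (7 total):
(0, 0)
(5, 0)
(5, 3)
(5, 4)
(5, -1)
(8, -1)
(9, -1)

Answer: (0, 0)
(5, 0)
(5, 3)
(5, 4)
(5, -1)
(8, -1)
(9, -1)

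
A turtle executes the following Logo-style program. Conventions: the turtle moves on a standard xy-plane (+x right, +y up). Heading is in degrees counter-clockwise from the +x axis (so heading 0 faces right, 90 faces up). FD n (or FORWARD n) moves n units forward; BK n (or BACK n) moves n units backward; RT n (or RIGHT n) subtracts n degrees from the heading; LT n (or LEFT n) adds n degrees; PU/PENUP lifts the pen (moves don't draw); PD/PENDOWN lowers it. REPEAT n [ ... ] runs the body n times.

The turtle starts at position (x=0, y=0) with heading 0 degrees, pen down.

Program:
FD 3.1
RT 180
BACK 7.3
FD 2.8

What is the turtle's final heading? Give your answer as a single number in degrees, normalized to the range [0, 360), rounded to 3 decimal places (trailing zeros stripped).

Executing turtle program step by step:
Start: pos=(0,0), heading=0, pen down
FD 3.1: (0,0) -> (3.1,0) [heading=0, draw]
RT 180: heading 0 -> 180
BK 7.3: (3.1,0) -> (10.4,0) [heading=180, draw]
FD 2.8: (10.4,0) -> (7.6,0) [heading=180, draw]
Final: pos=(7.6,0), heading=180, 3 segment(s) drawn

Answer: 180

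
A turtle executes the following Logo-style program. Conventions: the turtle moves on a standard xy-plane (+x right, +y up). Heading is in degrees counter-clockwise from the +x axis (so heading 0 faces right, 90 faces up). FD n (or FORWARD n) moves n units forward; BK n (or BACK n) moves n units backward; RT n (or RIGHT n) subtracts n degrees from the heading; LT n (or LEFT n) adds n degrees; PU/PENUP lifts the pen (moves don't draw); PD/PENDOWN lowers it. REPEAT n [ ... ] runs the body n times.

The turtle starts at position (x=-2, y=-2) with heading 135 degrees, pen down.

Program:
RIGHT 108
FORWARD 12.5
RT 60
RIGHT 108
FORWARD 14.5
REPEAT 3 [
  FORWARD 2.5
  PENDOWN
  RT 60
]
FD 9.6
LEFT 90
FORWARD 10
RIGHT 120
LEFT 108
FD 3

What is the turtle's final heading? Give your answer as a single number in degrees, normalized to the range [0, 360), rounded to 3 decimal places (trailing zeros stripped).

Answer: 117

Derivation:
Executing turtle program step by step:
Start: pos=(-2,-2), heading=135, pen down
RT 108: heading 135 -> 27
FD 12.5: (-2,-2) -> (9.138,3.675) [heading=27, draw]
RT 60: heading 27 -> 327
RT 108: heading 327 -> 219
FD 14.5: (9.138,3.675) -> (-2.131,-5.45) [heading=219, draw]
REPEAT 3 [
  -- iteration 1/3 --
  FD 2.5: (-2.131,-5.45) -> (-4.074,-7.024) [heading=219, draw]
  PD: pen down
  RT 60: heading 219 -> 159
  -- iteration 2/3 --
  FD 2.5: (-4.074,-7.024) -> (-6.408,-6.128) [heading=159, draw]
  PD: pen down
  RT 60: heading 159 -> 99
  -- iteration 3/3 --
  FD 2.5: (-6.408,-6.128) -> (-6.799,-3.658) [heading=99, draw]
  PD: pen down
  RT 60: heading 99 -> 39
]
FD 9.6: (-6.799,-3.658) -> (0.662,2.383) [heading=39, draw]
LT 90: heading 39 -> 129
FD 10: (0.662,2.383) -> (-5.632,10.155) [heading=129, draw]
RT 120: heading 129 -> 9
LT 108: heading 9 -> 117
FD 3: (-5.632,10.155) -> (-6.994,12.828) [heading=117, draw]
Final: pos=(-6.994,12.828), heading=117, 8 segment(s) drawn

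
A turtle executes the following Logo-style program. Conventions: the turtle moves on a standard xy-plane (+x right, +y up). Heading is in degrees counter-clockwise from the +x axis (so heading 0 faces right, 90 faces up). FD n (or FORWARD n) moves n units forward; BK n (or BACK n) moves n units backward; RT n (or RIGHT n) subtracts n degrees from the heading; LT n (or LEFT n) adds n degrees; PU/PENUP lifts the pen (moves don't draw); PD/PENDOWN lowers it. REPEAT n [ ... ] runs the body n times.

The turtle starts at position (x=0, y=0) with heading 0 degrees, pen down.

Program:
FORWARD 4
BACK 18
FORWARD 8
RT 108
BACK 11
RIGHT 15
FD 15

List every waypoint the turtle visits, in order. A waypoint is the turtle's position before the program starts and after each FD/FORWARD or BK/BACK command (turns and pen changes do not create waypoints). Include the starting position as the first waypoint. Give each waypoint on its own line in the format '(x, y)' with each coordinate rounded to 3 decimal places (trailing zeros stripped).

Executing turtle program step by step:
Start: pos=(0,0), heading=0, pen down
FD 4: (0,0) -> (4,0) [heading=0, draw]
BK 18: (4,0) -> (-14,0) [heading=0, draw]
FD 8: (-14,0) -> (-6,0) [heading=0, draw]
RT 108: heading 0 -> 252
BK 11: (-6,0) -> (-2.601,10.462) [heading=252, draw]
RT 15: heading 252 -> 237
FD 15: (-2.601,10.462) -> (-10.77,-2.118) [heading=237, draw]
Final: pos=(-10.77,-2.118), heading=237, 5 segment(s) drawn
Waypoints (6 total):
(0, 0)
(4, 0)
(-14, 0)
(-6, 0)
(-2.601, 10.462)
(-10.77, -2.118)

Answer: (0, 0)
(4, 0)
(-14, 0)
(-6, 0)
(-2.601, 10.462)
(-10.77, -2.118)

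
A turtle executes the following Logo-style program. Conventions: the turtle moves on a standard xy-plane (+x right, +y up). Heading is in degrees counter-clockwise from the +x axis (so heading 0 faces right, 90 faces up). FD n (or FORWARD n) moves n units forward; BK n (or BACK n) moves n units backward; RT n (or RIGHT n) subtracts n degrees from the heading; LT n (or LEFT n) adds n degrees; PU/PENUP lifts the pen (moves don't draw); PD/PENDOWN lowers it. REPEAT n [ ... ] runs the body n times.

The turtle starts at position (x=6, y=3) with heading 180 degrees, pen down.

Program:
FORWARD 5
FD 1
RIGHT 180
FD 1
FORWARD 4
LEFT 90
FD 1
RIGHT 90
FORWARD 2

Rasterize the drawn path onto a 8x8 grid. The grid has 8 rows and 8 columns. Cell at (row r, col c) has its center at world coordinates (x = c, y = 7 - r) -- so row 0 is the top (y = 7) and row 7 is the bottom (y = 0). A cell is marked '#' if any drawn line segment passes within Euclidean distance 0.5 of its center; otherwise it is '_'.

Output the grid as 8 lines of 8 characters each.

Answer: ________
________
________
_____###
#######_
________
________
________

Derivation:
Segment 0: (6,3) -> (1,3)
Segment 1: (1,3) -> (0,3)
Segment 2: (0,3) -> (1,3)
Segment 3: (1,3) -> (5,3)
Segment 4: (5,3) -> (5,4)
Segment 5: (5,4) -> (7,4)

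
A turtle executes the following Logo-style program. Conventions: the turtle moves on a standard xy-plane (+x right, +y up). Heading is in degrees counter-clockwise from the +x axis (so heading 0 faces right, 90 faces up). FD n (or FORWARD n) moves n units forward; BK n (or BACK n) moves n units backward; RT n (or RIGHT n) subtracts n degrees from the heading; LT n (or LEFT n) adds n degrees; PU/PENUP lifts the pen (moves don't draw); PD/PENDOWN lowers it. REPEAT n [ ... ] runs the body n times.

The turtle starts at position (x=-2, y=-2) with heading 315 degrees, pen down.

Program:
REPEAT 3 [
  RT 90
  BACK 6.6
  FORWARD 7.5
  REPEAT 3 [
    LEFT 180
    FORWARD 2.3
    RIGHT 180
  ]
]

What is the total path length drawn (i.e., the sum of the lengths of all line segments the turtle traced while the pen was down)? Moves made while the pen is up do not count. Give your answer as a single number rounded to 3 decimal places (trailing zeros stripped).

Executing turtle program step by step:
Start: pos=(-2,-2), heading=315, pen down
REPEAT 3 [
  -- iteration 1/3 --
  RT 90: heading 315 -> 225
  BK 6.6: (-2,-2) -> (2.667,2.667) [heading=225, draw]
  FD 7.5: (2.667,2.667) -> (-2.636,-2.636) [heading=225, draw]
  REPEAT 3 [
    -- iteration 1/3 --
    LT 180: heading 225 -> 45
    FD 2.3: (-2.636,-2.636) -> (-1.01,-1.01) [heading=45, draw]
    RT 180: heading 45 -> 225
    -- iteration 2/3 --
    LT 180: heading 225 -> 45
    FD 2.3: (-1.01,-1.01) -> (0.616,0.616) [heading=45, draw]
    RT 180: heading 45 -> 225
    -- iteration 3/3 --
    LT 180: heading 225 -> 45
    FD 2.3: (0.616,0.616) -> (2.243,2.243) [heading=45, draw]
    RT 180: heading 45 -> 225
  ]
  -- iteration 2/3 --
  RT 90: heading 225 -> 135
  BK 6.6: (2.243,2.243) -> (6.91,-2.424) [heading=135, draw]
  FD 7.5: (6.91,-2.424) -> (1.606,2.879) [heading=135, draw]
  REPEAT 3 [
    -- iteration 1/3 --
    LT 180: heading 135 -> 315
    FD 2.3: (1.606,2.879) -> (3.233,1.253) [heading=315, draw]
    RT 180: heading 315 -> 135
    -- iteration 2/3 --
    LT 180: heading 135 -> 315
    FD 2.3: (3.233,1.253) -> (4.859,-0.374) [heading=315, draw]
    RT 180: heading 315 -> 135
    -- iteration 3/3 --
    LT 180: heading 135 -> 315
    FD 2.3: (4.859,-0.374) -> (6.485,-2) [heading=315, draw]
    RT 180: heading 315 -> 135
  ]
  -- iteration 3/3 --
  RT 90: heading 135 -> 45
  BK 6.6: (6.485,-2) -> (1.818,-6.667) [heading=45, draw]
  FD 7.5: (1.818,-6.667) -> (7.122,-1.364) [heading=45, draw]
  REPEAT 3 [
    -- iteration 1/3 --
    LT 180: heading 45 -> 225
    FD 2.3: (7.122,-1.364) -> (5.495,-2.99) [heading=225, draw]
    RT 180: heading 225 -> 45
    -- iteration 2/3 --
    LT 180: heading 45 -> 225
    FD 2.3: (5.495,-2.99) -> (3.869,-4.616) [heading=225, draw]
    RT 180: heading 225 -> 45
    -- iteration 3/3 --
    LT 180: heading 45 -> 225
    FD 2.3: (3.869,-4.616) -> (2.243,-6.243) [heading=225, draw]
    RT 180: heading 225 -> 45
  ]
]
Final: pos=(2.243,-6.243), heading=45, 15 segment(s) drawn

Segment lengths:
  seg 1: (-2,-2) -> (2.667,2.667), length = 6.6
  seg 2: (2.667,2.667) -> (-2.636,-2.636), length = 7.5
  seg 3: (-2.636,-2.636) -> (-1.01,-1.01), length = 2.3
  seg 4: (-1.01,-1.01) -> (0.616,0.616), length = 2.3
  seg 5: (0.616,0.616) -> (2.243,2.243), length = 2.3
  seg 6: (2.243,2.243) -> (6.91,-2.424), length = 6.6
  seg 7: (6.91,-2.424) -> (1.606,2.879), length = 7.5
  seg 8: (1.606,2.879) -> (3.233,1.253), length = 2.3
  seg 9: (3.233,1.253) -> (4.859,-0.374), length = 2.3
  seg 10: (4.859,-0.374) -> (6.485,-2), length = 2.3
  seg 11: (6.485,-2) -> (1.818,-6.667), length = 6.6
  seg 12: (1.818,-6.667) -> (7.122,-1.364), length = 7.5
  seg 13: (7.122,-1.364) -> (5.495,-2.99), length = 2.3
  seg 14: (5.495,-2.99) -> (3.869,-4.616), length = 2.3
  seg 15: (3.869,-4.616) -> (2.243,-6.243), length = 2.3
Total = 63

Answer: 63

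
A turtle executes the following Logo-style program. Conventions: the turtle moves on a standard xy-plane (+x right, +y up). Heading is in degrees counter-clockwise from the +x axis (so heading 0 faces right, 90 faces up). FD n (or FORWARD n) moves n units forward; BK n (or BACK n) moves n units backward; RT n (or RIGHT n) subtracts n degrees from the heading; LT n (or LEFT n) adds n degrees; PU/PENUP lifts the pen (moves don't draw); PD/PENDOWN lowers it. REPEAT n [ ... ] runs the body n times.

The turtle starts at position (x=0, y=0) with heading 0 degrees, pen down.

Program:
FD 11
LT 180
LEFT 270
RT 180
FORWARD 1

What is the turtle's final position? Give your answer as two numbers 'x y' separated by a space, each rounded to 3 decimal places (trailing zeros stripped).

Answer: 11 -1

Derivation:
Executing turtle program step by step:
Start: pos=(0,0), heading=0, pen down
FD 11: (0,0) -> (11,0) [heading=0, draw]
LT 180: heading 0 -> 180
LT 270: heading 180 -> 90
RT 180: heading 90 -> 270
FD 1: (11,0) -> (11,-1) [heading=270, draw]
Final: pos=(11,-1), heading=270, 2 segment(s) drawn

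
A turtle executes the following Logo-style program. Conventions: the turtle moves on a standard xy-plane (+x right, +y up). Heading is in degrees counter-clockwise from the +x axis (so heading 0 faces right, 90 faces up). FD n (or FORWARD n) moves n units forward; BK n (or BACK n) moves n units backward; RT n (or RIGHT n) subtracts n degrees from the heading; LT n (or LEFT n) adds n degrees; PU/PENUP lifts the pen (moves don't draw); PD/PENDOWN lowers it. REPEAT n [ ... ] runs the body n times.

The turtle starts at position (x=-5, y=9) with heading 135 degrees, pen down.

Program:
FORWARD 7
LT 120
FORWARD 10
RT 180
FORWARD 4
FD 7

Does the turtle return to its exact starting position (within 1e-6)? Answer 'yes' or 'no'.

Answer: no

Derivation:
Executing turtle program step by step:
Start: pos=(-5,9), heading=135, pen down
FD 7: (-5,9) -> (-9.95,13.95) [heading=135, draw]
LT 120: heading 135 -> 255
FD 10: (-9.95,13.95) -> (-12.538,4.29) [heading=255, draw]
RT 180: heading 255 -> 75
FD 4: (-12.538,4.29) -> (-11.503,8.154) [heading=75, draw]
FD 7: (-11.503,8.154) -> (-9.691,14.916) [heading=75, draw]
Final: pos=(-9.691,14.916), heading=75, 4 segment(s) drawn

Start position: (-5, 9)
Final position: (-9.691, 14.916)
Distance = 7.55; >= 1e-6 -> NOT closed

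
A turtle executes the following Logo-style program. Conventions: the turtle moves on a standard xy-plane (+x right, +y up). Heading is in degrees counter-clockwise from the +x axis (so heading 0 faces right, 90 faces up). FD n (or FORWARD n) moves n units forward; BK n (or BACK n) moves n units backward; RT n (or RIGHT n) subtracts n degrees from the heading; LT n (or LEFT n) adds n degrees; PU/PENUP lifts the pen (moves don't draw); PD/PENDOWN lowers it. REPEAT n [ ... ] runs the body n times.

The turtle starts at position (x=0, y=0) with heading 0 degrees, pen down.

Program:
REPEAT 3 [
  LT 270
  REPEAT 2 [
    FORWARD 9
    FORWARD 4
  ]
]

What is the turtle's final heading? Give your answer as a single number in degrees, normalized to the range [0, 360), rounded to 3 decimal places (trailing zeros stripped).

Answer: 90

Derivation:
Executing turtle program step by step:
Start: pos=(0,0), heading=0, pen down
REPEAT 3 [
  -- iteration 1/3 --
  LT 270: heading 0 -> 270
  REPEAT 2 [
    -- iteration 1/2 --
    FD 9: (0,0) -> (0,-9) [heading=270, draw]
    FD 4: (0,-9) -> (0,-13) [heading=270, draw]
    -- iteration 2/2 --
    FD 9: (0,-13) -> (0,-22) [heading=270, draw]
    FD 4: (0,-22) -> (0,-26) [heading=270, draw]
  ]
  -- iteration 2/3 --
  LT 270: heading 270 -> 180
  REPEAT 2 [
    -- iteration 1/2 --
    FD 9: (0,-26) -> (-9,-26) [heading=180, draw]
    FD 4: (-9,-26) -> (-13,-26) [heading=180, draw]
    -- iteration 2/2 --
    FD 9: (-13,-26) -> (-22,-26) [heading=180, draw]
    FD 4: (-22,-26) -> (-26,-26) [heading=180, draw]
  ]
  -- iteration 3/3 --
  LT 270: heading 180 -> 90
  REPEAT 2 [
    -- iteration 1/2 --
    FD 9: (-26,-26) -> (-26,-17) [heading=90, draw]
    FD 4: (-26,-17) -> (-26,-13) [heading=90, draw]
    -- iteration 2/2 --
    FD 9: (-26,-13) -> (-26,-4) [heading=90, draw]
    FD 4: (-26,-4) -> (-26,0) [heading=90, draw]
  ]
]
Final: pos=(-26,0), heading=90, 12 segment(s) drawn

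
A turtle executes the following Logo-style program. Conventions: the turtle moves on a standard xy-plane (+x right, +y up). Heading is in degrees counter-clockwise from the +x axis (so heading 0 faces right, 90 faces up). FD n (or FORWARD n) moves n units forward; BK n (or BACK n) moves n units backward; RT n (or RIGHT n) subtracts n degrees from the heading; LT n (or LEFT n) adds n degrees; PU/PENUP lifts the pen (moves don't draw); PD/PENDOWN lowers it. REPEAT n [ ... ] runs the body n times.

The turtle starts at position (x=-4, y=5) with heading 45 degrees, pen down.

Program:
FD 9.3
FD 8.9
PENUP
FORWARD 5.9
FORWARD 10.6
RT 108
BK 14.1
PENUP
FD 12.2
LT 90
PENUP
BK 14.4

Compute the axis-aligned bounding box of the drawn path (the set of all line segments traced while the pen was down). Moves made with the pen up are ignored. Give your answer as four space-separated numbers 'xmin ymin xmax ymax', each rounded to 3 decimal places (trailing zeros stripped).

Executing turtle program step by step:
Start: pos=(-4,5), heading=45, pen down
FD 9.3: (-4,5) -> (2.576,11.576) [heading=45, draw]
FD 8.9: (2.576,11.576) -> (8.869,17.869) [heading=45, draw]
PU: pen up
FD 5.9: (8.869,17.869) -> (13.041,22.041) [heading=45, move]
FD 10.6: (13.041,22.041) -> (20.537,29.537) [heading=45, move]
RT 108: heading 45 -> 297
BK 14.1: (20.537,29.537) -> (14.135,42.1) [heading=297, move]
PU: pen up
FD 12.2: (14.135,42.1) -> (19.674,31.23) [heading=297, move]
LT 90: heading 297 -> 27
PU: pen up
BK 14.4: (19.674,31.23) -> (6.844,24.692) [heading=27, move]
Final: pos=(6.844,24.692), heading=27, 2 segment(s) drawn

Segment endpoints: x in {-4, 2.576, 8.869}, y in {5, 11.576, 17.869}
xmin=-4, ymin=5, xmax=8.869, ymax=17.869

Answer: -4 5 8.869 17.869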